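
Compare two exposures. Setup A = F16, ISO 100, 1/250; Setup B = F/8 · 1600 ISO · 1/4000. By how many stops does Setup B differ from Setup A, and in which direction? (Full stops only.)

Aperture: f/16 → f/11 → f/8 — 2 stops larger aperture (brighter).
Shutter speed: 1/250 → 1/500 → 1/1000 → 1/2000 → 1/4000 — 4 stops faster (darker).
ISO: 100 → 200 → 400 → 800 → 1600 — 4 stops higher (brighter).
Net: +2 −4 +4 = +2 stops.

2 stops brighter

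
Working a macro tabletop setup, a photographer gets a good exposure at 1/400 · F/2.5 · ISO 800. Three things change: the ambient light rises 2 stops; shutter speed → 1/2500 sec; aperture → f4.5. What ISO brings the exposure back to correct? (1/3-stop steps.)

Scene light: 2 stops brighter.
Shutter speed: 1/400 → 1/500 → 1/640 → 1/800 → 1/1000 → 1/1250 → 1/1600 → 1/2000 → 1/2500 — 2 2/3 stops shorter (darker).
Aperture: f/2.5 → f/2.8 → f/3.2 → f/3.5 → f/4 → f/4.5 — 1 2/3 stops smaller aperture (darker).
Net so far: 2 1/3 stops darker. ISO: 800 → 1000 → 1250 → 1600 → 2000 → 2500 → 3200 → 4000.

ISO 4000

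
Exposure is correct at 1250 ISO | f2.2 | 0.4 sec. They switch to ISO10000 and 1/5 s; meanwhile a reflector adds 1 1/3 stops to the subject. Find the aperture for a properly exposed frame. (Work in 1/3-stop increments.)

Scene light: 1 1/3 stops brighter.
ISO: 1250 → 1600 → 2000 → 2500 → 3200 → 4000 → 5000 → 6400 → 8000 → 10000 — 3 stops raised (brighter).
Shutter speed: 0.4 → 0.3 → 1/4 → 1/5 — 1 stop faster (darker).
Net so far: 3 1/3 stops brighter. Aperture: f/2.2 → f/2.5 → f/2.8 → f/3.2 → f/3.5 → f/4 → f/4.5 → f/5 → f/5.6 → f/6.3 → f/7.1.

f/7.1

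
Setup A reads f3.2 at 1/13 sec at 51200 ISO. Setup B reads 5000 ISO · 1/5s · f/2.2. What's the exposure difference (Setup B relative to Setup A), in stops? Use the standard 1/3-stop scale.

Aperture: f/3.2 → f/2.8 → f/2.5 → f/2.2 — 1 stop wider (brighter).
Shutter speed: 1/13 → 1/10 → 1/8 → 1/6 → 1/5 — 1 1/3 stops slower (brighter).
ISO: 51200 → 40000 → 32000 → 25600 → 20000 → 16000 → 12800 → 10000 → 8000 → 6400 → 5000 — 3 1/3 stops dropped (darker).
Net: +1 +1 1/3 −3 1/3 = −1 stop.

1 stop darker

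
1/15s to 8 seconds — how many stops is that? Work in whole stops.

7 stops

1/15 → 1/8 → 1/4 → 1/2 → 1 → 2 → 4 → 8 — count the steps: 7 stops.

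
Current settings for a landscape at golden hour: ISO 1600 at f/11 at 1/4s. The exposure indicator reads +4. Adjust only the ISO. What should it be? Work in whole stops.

Overexposed by 4 stops → need 4 stops darker.
ISO: 1600 → 800 → 400 → 200 → 100.

ISO 100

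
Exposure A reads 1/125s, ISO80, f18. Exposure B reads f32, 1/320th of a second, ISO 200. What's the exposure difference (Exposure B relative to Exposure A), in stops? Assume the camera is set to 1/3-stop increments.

1 2/3 stops darker

Aperture: f/18 → f/20 → f/22 → f/25 → f/29 → f/32 — 1 2/3 stops stopped down (darker).
Shutter speed: 1/125 → 1/160 → 1/200 → 1/250 → 1/320 — 1 1/3 stops shorter (darker).
ISO: 80 → 100 → 125 → 160 → 200 — 1 1/3 stops raised (brighter).
Net: −1 2/3 −1 1/3 +1 1/3 = −1 2/3 stops.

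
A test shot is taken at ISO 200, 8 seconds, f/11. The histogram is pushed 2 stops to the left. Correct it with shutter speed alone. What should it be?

30 s

Underexposed by 2 stops → need 2 stops brighter.
Shutter speed: 8 → 15 → 30.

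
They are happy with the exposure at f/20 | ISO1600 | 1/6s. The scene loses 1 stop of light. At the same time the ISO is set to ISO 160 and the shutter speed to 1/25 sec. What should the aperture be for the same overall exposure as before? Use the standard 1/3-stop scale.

f/2.2

Scene light: 1 stop darker.
ISO: 1600 → 1250 → 1000 → 800 → 640 → 500 → 400 → 320 → 250 → 200 → 160 — 3 1/3 stops dropped (darker).
Shutter speed: 1/6 → 1/8 → 1/10 → 1/13 → 1/15 → 1/20 → 1/25 — 2 stops faster (darker).
Net so far: 6 1/3 stops darker. Aperture: f/20 → f/18 → f/16 → f/14 → f/13 → f/11 → f/10 → f/9 → f/8 → f/7.1 → f/6.3 → f/5.6 → f/5 → f/4.5 → f/4 → f/3.5 → f/3.2 → f/2.8 → f/2.5 → f/2.2.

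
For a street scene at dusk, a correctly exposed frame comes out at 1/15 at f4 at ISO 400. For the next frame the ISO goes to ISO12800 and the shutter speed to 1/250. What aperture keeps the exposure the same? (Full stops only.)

f/5.6

ISO: 400 → 800 → 1600 → 3200 → 6400 → 12800 — 5 stops higher (brighter).
Shutter speed: 1/15 → 1/30 → 1/60 → 1/125 → 1/250 — 4 stops faster (darker).
Net change so far: 1 stop brighter. Offset with the aperture: f/4 → f/5.6.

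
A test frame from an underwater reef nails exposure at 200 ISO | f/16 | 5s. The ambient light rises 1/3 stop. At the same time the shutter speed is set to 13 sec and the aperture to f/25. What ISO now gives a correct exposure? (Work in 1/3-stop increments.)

ISO 160

Scene light: 1/3 stop brighter.
Shutter speed: 5 → 6 → 8 → 10 → 13 — 1 1/3 stops slower (brighter).
Aperture: f/16 → f/18 → f/20 → f/22 → f/25 — 1 1/3 stops stopped down (darker).
Net so far: 1/3 stop brighter. ISO: 200 → 160.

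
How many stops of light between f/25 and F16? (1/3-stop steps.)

f/25 → f/22 → f/20 → f/18 → f/16 — count the steps: 4 third-stops = 1 1/3 stops.

1 1/3 stops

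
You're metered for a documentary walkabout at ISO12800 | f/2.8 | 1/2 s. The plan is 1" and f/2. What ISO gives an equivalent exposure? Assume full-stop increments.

Shutter speed: 1/2 → 1 — 1 stop longer (brighter).
Aperture: f/2.8 → f/2 — 1 stop wider (brighter).
Net change so far: 2 stops brighter. Offset with the ISO: 12800 → 6400 → 3200.

ISO 3200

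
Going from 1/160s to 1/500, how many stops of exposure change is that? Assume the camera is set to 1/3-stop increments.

1/160 → 1/200 → 1/250 → 1/320 → 1/400 → 1/500 — count the steps: 5 third-stops = 1 2/3 stops.

1 2/3 stops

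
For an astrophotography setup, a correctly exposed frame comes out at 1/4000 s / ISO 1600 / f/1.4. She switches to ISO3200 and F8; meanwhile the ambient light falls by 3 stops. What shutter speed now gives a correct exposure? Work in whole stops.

Scene light: 3 stops darker.
ISO: 1600 → 3200 — 1 stop higher (brighter).
Aperture: f/1.4 → f/2 → f/2.8 → f/4 → f/5.6 → f/8 — 5 stops stopped down (darker).
Net so far: 7 stops darker. Shutter speed: 1/4000 → 1/2000 → 1/1000 → 1/500 → 1/250 → 1/125 → 1/60 → 1/30.

1/30s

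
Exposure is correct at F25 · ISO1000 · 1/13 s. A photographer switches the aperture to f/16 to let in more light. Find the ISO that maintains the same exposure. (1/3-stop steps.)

ISO 400

Aperture: f/25 → f/22 → f/20 → f/18 → f/16 — 1 1/3 stops larger aperture (brighter).
Need 1 1/3 stops darker from the ISO: 1000 → 800 → 640 → 500 → 400.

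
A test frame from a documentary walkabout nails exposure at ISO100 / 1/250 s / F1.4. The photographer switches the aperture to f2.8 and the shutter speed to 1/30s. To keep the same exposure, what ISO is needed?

ISO 50

Aperture: f/1.4 → f/2 → f/2.8 — 2 stops narrower (darker).
Shutter speed: 1/250 → 1/125 → 1/60 → 1/30 — 3 stops slower (brighter).
Net change so far: 1 stop brighter. Offset with the ISO: 100 → 50.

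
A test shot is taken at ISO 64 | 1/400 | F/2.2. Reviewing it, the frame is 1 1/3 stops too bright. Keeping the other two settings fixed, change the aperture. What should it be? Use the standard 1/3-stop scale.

Overexposed by 1 1/3 stops → need 1 1/3 stops darker.
Aperture: f/2.2 → f/2.5 → f/2.8 → f/3.2 → f/3.5.

f/3.5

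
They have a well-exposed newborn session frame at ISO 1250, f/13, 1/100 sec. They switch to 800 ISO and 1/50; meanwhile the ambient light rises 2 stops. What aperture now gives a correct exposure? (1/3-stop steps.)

Scene light: 2 stops brighter.
ISO: 1250 → 1000 → 800 — 2/3 stop dropped (darker).
Shutter speed: 1/100 → 1/80 → 1/60 → 1/50 — 1 stop longer (brighter).
Net so far: 2 1/3 stops brighter. Aperture: f/13 → f/14 → f/16 → f/18 → f/20 → f/22 → f/25 → f/29.

f/29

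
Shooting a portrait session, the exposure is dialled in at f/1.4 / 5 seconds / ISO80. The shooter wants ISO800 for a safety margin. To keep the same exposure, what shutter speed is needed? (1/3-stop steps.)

0.5 s

ISO: 80 → 100 → 125 → 160 → 200 → 250 → 320 → 400 → 500 → 640 → 800 — 3 1/3 stops raised (brighter).
Need 3 1/3 stops darker from the shutter speed: 5 → 4 → 3.2 → 2.5 → 2 → 1.6 → 1.3 → 1 → 0.8 → 0.6 → 0.5.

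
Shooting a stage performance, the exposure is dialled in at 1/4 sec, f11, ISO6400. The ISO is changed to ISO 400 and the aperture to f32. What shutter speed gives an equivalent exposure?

ISO: 6400 → 3200 → 1600 → 800 → 400 — 4 stops lower (darker).
Aperture: f/11 → f/16 → f/22 → f/32 — 3 stops stopped down (darker).
Net change so far: 7 stops darker. Offset with the shutter speed: 1/4 → 1/2 → 1 → 2 → 4 → 8 → 15 → 30.

30 s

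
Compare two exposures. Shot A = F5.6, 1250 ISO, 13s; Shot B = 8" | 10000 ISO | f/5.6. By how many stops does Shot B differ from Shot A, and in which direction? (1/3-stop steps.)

2 1/3 stops brighter

Aperture: unchanged.
Shutter speed: 13 → 10 → 8 — 2/3 stop shorter (darker).
ISO: 1250 → 1600 → 2000 → 2500 → 3200 → 4000 → 5000 → 6400 → 8000 → 10000 — 3 stops raised (brighter).
Net: −2/3 +3 = +2 1/3 stops.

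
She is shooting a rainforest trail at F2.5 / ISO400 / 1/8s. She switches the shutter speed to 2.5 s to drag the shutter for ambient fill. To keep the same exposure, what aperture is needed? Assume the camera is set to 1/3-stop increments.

f/11

Shutter speed: 1/8 → 1/6 → 1/5 → 1/4 → 0.3 → 0.4 → 0.5 → 0.6 → 0.8 → 1 → 1.3 → 1.6 → 2 → 2.5 — 4 1/3 stops longer (brighter).
Need 4 1/3 stops darker from the aperture: f/2.5 → f/2.8 → f/3.2 → f/3.5 → f/4 → f/4.5 → f/5 → f/5.6 → f/6.3 → f/7.1 → f/8 → f/9 → f/10 → f/11.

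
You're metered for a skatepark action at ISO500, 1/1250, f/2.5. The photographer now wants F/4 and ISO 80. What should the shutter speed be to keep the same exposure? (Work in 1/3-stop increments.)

1/80s

Aperture: f/2.5 → f/2.8 → f/3.2 → f/3.5 → f/4 — 1 1/3 stops narrower (darker).
ISO: 500 → 400 → 320 → 250 → 200 → 160 → 125 → 100 → 80 — 2 2/3 stops lower (darker).
Net change so far: 4 stops darker. Offset with the shutter speed: 1/1250 → 1/1000 → 1/800 → 1/640 → 1/500 → 1/400 → 1/320 → 1/250 → 1/200 → 1/160 → 1/125 → 1/100 → 1/80.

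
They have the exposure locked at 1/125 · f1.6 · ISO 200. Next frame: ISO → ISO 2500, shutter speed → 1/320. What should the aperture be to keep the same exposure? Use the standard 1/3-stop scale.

ISO: 200 → 250 → 320 → 400 → 500 → 640 → 800 → 1000 → 1250 → 1600 → 2000 → 2500 — 3 2/3 stops raised (brighter).
Shutter speed: 1/125 → 1/160 → 1/200 → 1/250 → 1/320 — 1 1/3 stops faster (darker).
Net change so far: 2 1/3 stops brighter. Offset with the aperture: f/1.6 → f/1.8 → f/2 → f/2.2 → f/2.5 → f/2.8 → f/3.2 → f/3.5.

f/3.5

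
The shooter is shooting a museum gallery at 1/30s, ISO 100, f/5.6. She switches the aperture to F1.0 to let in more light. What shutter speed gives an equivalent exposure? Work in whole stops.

Aperture: f/5.6 → f/4 → f/2.8 → f/2 → f/1.4 → f/1.0 — 5 stops larger aperture (brighter).
Need 5 stops darker from the shutter speed: 1/30 → 1/60 → 1/125 → 1/250 → 1/500 → 1/1000.

1/1000s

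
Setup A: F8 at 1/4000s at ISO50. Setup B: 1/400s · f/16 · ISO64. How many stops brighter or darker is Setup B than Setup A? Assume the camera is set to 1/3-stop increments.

1 2/3 stops brighter

Aperture: f/8 → f/9 → f/10 → f/11 → f/13 → f/14 → f/16 — 2 stops narrower (darker).
Shutter speed: 1/4000 → 1/3200 → 1/2500 → 1/2000 → 1/1600 → 1/1250 → 1/1000 → 1/800 → 1/640 → 1/500 → 1/400 — 3 1/3 stops slower (brighter).
ISO: 50 → 64 — 1/3 stop higher (brighter).
Net: −2 +3 1/3 +1/3 = +1 2/3 stops.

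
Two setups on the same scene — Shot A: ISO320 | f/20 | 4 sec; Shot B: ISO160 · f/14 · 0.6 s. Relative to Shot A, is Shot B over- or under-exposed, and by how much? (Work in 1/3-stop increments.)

2 2/3 stops darker

Aperture: f/20 → f/18 → f/16 → f/14 — 1 stop larger aperture (brighter).
Shutter speed: 4 → 3.2 → 2.5 → 2 → 1.6 → 1.3 → 1 → 0.8 → 0.6 — 2 2/3 stops faster (darker).
ISO: 320 → 250 → 200 → 160 — 1 stop dropped (darker).
Net: +1 −2 2/3 −1 = −2 2/3 stops.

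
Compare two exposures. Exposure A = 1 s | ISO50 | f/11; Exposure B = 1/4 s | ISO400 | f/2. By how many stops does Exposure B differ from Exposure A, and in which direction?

6 stops brighter

Aperture: f/11 → f/8 → f/5.6 → f/4 → f/2.8 → f/2 — 5 stops wider (brighter).
Shutter speed: 1 → 1/2 → 1/4 — 2 stops faster (darker).
ISO: 50 → 100 → 200 → 400 — 3 stops higher (brighter).
Net: +5 −2 +3 = +6 stops.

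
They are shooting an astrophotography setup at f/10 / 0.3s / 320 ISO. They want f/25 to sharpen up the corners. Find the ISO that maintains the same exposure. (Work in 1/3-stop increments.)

ISO 2000

Aperture: f/10 → f/11 → f/13 → f/14 → f/16 → f/18 → f/20 → f/22 → f/25 — 2 2/3 stops smaller aperture (darker).
Need 2 2/3 stops brighter from the ISO: 320 → 400 → 500 → 640 → 800 → 1000 → 1250 → 1600 → 2000.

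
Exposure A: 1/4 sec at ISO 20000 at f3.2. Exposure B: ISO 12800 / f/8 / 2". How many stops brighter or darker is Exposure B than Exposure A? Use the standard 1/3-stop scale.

Aperture: f/3.2 → f/3.5 → f/4 → f/4.5 → f/5 → f/5.6 → f/6.3 → f/7.1 → f/8 — 2 2/3 stops stopped down (darker).
Shutter speed: 1/4 → 0.3 → 0.4 → 0.5 → 0.6 → 0.8 → 1 → 1.3 → 1.6 → 2 — 3 stops slower (brighter).
ISO: 20000 → 16000 → 12800 — 2/3 stop lower (darker).
Net: −2 2/3 +3 −2/3 = −1/3 stops.

1/3 stop darker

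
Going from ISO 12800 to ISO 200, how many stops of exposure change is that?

12800 → 6400 → 3200 → 1600 → 800 → 400 → 200 — count the steps: 6 stops.

6 stops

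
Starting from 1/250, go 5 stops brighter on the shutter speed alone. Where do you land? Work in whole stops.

1/8s

Shutter speed: 1/250 → 1/125 → 1/60 → 1/30 → 1/15 → 1/8 — 5 stops longer (brighter).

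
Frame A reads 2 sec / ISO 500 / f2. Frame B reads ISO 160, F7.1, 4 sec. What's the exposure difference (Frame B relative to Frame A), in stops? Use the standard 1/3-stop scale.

Aperture: f/2 → f/2.2 → f/2.5 → f/2.8 → f/3.2 → f/3.5 → f/4 → f/4.5 → f/5 → f/5.6 → f/6.3 → f/7.1 — 3 2/3 stops narrower (darker).
Shutter speed: 2 → 2.5 → 3.2 → 4 — 1 stop slower (brighter).
ISO: 500 → 400 → 320 → 250 → 200 → 160 — 1 2/3 stops dropped (darker).
Net: −3 2/3 +1 −1 2/3 = −4 1/3 stops.

4 1/3 stops darker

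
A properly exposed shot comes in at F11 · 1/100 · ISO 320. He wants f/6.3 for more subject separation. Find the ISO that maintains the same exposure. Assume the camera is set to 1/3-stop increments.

Aperture: f/11 → f/10 → f/9 → f/8 → f/7.1 → f/6.3 — 1 2/3 stops larger aperture (brighter).
Need 1 2/3 stops darker from the ISO: 320 → 250 → 200 → 160 → 125 → 100.

ISO 100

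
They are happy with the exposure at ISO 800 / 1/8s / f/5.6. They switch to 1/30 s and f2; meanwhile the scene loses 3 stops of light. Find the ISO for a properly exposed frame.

ISO 3200

Scene light: 3 stops darker.
Shutter speed: 1/8 → 1/15 → 1/30 — 2 stops shorter (darker).
Aperture: f/5.6 → f/4 → f/2.8 → f/2 — 3 stops wider (brighter).
Net so far: 2 stops darker. ISO: 800 → 1600 → 3200.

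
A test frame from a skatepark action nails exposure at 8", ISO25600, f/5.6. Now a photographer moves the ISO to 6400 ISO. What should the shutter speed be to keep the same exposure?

30 s

ISO: 25600 → 12800 → 6400 — 2 stops dropped (darker).
Need 2 stops brighter from the shutter speed: 8 → 15 → 30.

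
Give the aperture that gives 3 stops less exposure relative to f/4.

Aperture: f/4 → f/5.6 → f/8 → f/11 — 3 stops narrower (darker).

f/11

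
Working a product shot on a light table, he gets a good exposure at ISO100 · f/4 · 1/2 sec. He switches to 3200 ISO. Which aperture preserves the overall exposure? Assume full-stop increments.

ISO: 100 → 200 → 400 → 800 → 1600 → 3200 — 5 stops raised (brighter).
Need 5 stops darker from the aperture: f/4 → f/5.6 → f/8 → f/11 → f/16 → f/22.

f/22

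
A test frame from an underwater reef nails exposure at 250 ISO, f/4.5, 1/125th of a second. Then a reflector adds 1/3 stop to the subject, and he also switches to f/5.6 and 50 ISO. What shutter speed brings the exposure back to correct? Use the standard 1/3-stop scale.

Scene light: 1/3 stop brighter.
Aperture: f/4.5 → f/5 → f/5.6 — 2/3 stop narrower (darker).
ISO: 250 → 200 → 160 → 125 → 100 → 80 → 64 → 50 — 2 1/3 stops dropped (darker).
Net so far: 2 2/3 stops darker. Shutter speed: 1/125 → 1/100 → 1/80 → 1/60 → 1/50 → 1/40 → 1/30 → 1/25 → 1/20.

1/20s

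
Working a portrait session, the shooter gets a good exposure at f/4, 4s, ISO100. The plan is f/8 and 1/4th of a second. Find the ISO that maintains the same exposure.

ISO 6400

Aperture: f/4 → f/5.6 → f/8 — 2 stops stopped down (darker).
Shutter speed: 4 → 2 → 1 → 1/2 → 1/4 — 4 stops faster (darker).
Net change so far: 6 stops darker. Offset with the ISO: 100 → 200 → 400 → 800 → 1600 → 3200 → 6400.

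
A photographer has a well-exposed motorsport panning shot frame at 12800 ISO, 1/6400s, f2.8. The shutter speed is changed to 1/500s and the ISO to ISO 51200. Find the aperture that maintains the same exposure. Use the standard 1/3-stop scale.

Shutter speed: 1/6400 → 1/5000 → 1/4000 → 1/3200 → 1/2500 → 1/2000 → 1/1600 → 1/1250 → 1/1000 → 1/800 → 1/640 → 1/500 — 3 2/3 stops longer (brighter).
ISO: 12800 → 16000 → 20000 → 25600 → 32000 → 40000 → 51200 — 2 stops higher (brighter).
Net change so far: 5 2/3 stops brighter. Offset with the aperture: f/2.8 → f/3.2 → f/3.5 → f/4 → f/4.5 → f/5 → f/5.6 → f/6.3 → f/7.1 → f/8 → f/9 → f/10 → f/11 → f/13 → f/14 → f/16 → f/18 → f/20.

f/20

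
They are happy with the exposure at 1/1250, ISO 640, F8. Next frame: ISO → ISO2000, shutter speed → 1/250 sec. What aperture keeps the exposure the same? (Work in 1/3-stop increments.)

ISO: 640 → 800 → 1000 → 1250 → 1600 → 2000 — 1 2/3 stops raised (brighter).
Shutter speed: 1/1250 → 1/1000 → 1/800 → 1/640 → 1/500 → 1/400 → 1/320 → 1/250 — 2 1/3 stops slower (brighter).
Net change so far: 4 stops brighter. Offset with the aperture: f/8 → f/9 → f/10 → f/11 → f/13 → f/14 → f/16 → f/18 → f/20 → f/22 → f/25 → f/29 → f/32.

f/32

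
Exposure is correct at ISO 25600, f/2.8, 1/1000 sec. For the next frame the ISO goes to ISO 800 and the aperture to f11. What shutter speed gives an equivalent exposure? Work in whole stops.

ISO: 25600 → 12800 → 6400 → 3200 → 1600 → 800 — 5 stops dropped (darker).
Aperture: f/2.8 → f/4 → f/5.6 → f/8 → f/11 — 4 stops stopped down (darker).
Net change so far: 9 stops darker. Offset with the shutter speed: 1/1000 → 1/500 → 1/250 → 1/125 → 1/60 → 1/30 → 1/15 → 1/8 → 1/4 → 1/2.

1/2s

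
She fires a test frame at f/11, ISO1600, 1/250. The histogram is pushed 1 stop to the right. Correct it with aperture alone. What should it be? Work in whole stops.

Overexposed by 1 stop → need 1 stop darker.
Aperture: f/11 → f/16.

f/16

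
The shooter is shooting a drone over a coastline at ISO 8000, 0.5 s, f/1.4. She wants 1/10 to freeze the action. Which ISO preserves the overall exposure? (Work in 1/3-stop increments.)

Shutter speed: 0.5 → 0.4 → 0.3 → 1/4 → 1/5 → 1/6 → 1/8 → 1/10 — 2 1/3 stops shorter (darker).
Need 2 1/3 stops brighter from the ISO: 8000 → 10000 → 12800 → 16000 → 20000 → 25600 → 32000 → 40000.

ISO 40000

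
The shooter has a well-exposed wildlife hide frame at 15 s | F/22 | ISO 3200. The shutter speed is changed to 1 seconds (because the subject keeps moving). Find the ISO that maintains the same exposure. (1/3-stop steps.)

ISO 51200

Shutter speed: 15 → 13 → 10 → 8 → 6 → 5 → 4 → 3.2 → 2.5 → 2 → 1.6 → 1.3 → 1 — 4 stops faster (darker).
Need 4 stops brighter from the ISO: 3200 → 4000 → 5000 → 6400 → 8000 → 10000 → 12800 → 16000 → 20000 → 25600 → 32000 → 40000 → 51200.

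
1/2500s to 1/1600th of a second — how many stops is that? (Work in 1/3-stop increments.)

2/3 stop

1/2500 → 1/2000 → 1/1600 — count the steps: 2 third-stops = 2/3 stop.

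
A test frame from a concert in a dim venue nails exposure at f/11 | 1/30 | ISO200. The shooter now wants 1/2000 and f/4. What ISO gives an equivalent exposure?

Shutter speed: 1/30 → 1/60 → 1/125 → 1/250 → 1/500 → 1/1000 → 1/2000 — 6 stops faster (darker).
Aperture: f/11 → f/8 → f/5.6 → f/4 — 3 stops opened up (brighter).
Net change so far: 3 stops darker. Offset with the ISO: 200 → 400 → 800 → 1600.

ISO 1600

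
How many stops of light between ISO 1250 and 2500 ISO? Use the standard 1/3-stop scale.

1250 → 1600 → 2000 → 2500 — count the steps: 3 third-stops = 1 stop.

1 stop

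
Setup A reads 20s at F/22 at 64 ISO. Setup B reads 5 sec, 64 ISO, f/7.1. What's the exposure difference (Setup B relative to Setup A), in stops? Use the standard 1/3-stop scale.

Aperture: f/22 → f/20 → f/18 → f/16 → f/14 → f/13 → f/11 → f/10 → f/9 → f/8 → f/7.1 — 3 1/3 stops wider (brighter).
Shutter speed: 20 → 15 → 13 → 10 → 8 → 6 → 5 — 2 stops shorter (darker).
ISO: unchanged.
Net: +3 1/3 −2 = +1 1/3 stops.

1 1/3 stops brighter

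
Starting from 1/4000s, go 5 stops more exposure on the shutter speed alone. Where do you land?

Shutter speed: 1/4000 → 1/2000 → 1/1000 → 1/500 → 1/250 → 1/125 — 5 stops slower (brighter).

1/125s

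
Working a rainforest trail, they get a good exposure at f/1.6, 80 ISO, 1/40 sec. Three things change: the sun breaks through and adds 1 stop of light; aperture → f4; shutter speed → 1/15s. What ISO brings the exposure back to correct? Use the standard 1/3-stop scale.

ISO 100

Scene light: 1 stop brighter.
Aperture: f/1.6 → f/1.8 → f/2 → f/2.2 → f/2.5 → f/2.8 → f/3.2 → f/3.5 → f/4 — 2 2/3 stops smaller aperture (darker).
Shutter speed: 1/40 → 1/30 → 1/25 → 1/20 → 1/15 — 1 1/3 stops slower (brighter).
Net so far: 1/3 stop darker. ISO: 80 → 100.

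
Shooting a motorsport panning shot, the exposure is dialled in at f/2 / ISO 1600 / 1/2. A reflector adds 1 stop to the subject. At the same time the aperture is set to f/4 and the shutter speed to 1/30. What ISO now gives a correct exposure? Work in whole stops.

Scene light: 1 stop brighter.
Aperture: f/2 → f/2.8 → f/4 — 2 stops stopped down (darker).
Shutter speed: 1/2 → 1/4 → 1/8 → 1/15 → 1/30 — 4 stops faster (darker).
Net so far: 5 stops darker. ISO: 1600 → 3200 → 6400 → 12800 → 25600 → 51200.

ISO 51200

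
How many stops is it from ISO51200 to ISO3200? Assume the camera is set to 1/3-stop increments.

51200 → 40000 → 32000 → 25600 → 20000 → 16000 → 12800 → 10000 → 8000 → 6400 → 5000 → 4000 → 3200 — count the steps: 12 third-stops = 4 stops.

4 stops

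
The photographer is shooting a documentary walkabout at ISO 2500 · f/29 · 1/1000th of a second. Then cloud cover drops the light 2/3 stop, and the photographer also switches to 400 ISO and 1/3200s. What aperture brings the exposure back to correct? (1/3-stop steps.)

Scene light: 2/3 stop darker.
ISO: 2500 → 2000 → 1600 → 1250 → 1000 → 800 → 640 → 500 → 400 — 2 2/3 stops lower (darker).
Shutter speed: 1/1000 → 1/1250 → 1/1600 → 1/2000 → 1/2500 → 1/3200 — 1 2/3 stops shorter (darker).
Net so far: 5 stops darker. Aperture: f/29 → f/25 → f/22 → f/20 → f/18 → f/16 → f/14 → f/13 → f/11 → f/10 → f/9 → f/8 → f/7.1 → f/6.3 → f/5.6 → f/5.

f/5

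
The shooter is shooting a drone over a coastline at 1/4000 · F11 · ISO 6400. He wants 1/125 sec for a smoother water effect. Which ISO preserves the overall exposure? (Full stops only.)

ISO 200

Shutter speed: 1/4000 → 1/2000 → 1/1000 → 1/500 → 1/250 → 1/125 — 5 stops slower (brighter).
Need 5 stops darker from the ISO: 6400 → 3200 → 1600 → 800 → 400 → 200.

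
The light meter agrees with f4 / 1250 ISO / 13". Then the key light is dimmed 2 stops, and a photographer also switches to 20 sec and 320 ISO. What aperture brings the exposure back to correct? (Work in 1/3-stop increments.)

Scene light: 2 stops darker.
Shutter speed: 13 → 15 → 20 — 2/3 stop longer (brighter).
ISO: 1250 → 1000 → 800 → 640 → 500 → 400 → 320 — 2 stops dropped (darker).
Net so far: 3 1/3 stops darker. Aperture: f/4 → f/3.5 → f/3.2 → f/2.8 → f/2.5 → f/2.2 → f/2 → f/1.8 → f/1.6 → f/1.4 → f/1.2.

f/1.2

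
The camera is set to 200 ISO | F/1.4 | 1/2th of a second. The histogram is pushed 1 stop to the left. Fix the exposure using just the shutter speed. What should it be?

1 s

Underexposed by 1 stop → need 1 stop brighter.
Shutter speed: 1/2 → 1.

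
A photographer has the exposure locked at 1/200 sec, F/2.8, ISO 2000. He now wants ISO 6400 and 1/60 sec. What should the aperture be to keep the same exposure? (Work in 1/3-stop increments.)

f/9

ISO: 2000 → 2500 → 3200 → 4000 → 5000 → 6400 — 1 2/3 stops raised (brighter).
Shutter speed: 1/200 → 1/160 → 1/125 → 1/100 → 1/80 → 1/60 — 1 2/3 stops longer (brighter).
Net change so far: 3 1/3 stops brighter. Offset with the aperture: f/2.8 → f/3.2 → f/3.5 → f/4 → f/4.5 → f/5 → f/5.6 → f/6.3 → f/7.1 → f/8 → f/9.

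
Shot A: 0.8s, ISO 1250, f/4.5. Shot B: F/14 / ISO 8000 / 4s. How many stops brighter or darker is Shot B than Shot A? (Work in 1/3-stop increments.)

Aperture: f/4.5 → f/5 → f/5.6 → f/6.3 → f/7.1 → f/8 → f/9 → f/10 → f/11 → f/13 → f/14 — 3 1/3 stops smaller aperture (darker).
Shutter speed: 0.8 → 1 → 1.3 → 1.6 → 2 → 2.5 → 3.2 → 4 — 2 1/3 stops longer (brighter).
ISO: 1250 → 1600 → 2000 → 2500 → 3200 → 4000 → 5000 → 6400 → 8000 — 2 2/3 stops higher (brighter).
Net: −3 1/3 +2 1/3 +2 2/3 = +1 2/3 stops.

1 2/3 stops brighter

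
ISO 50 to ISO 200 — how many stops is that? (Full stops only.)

50 → 100 → 200 — count the steps: 2 stops.

2 stops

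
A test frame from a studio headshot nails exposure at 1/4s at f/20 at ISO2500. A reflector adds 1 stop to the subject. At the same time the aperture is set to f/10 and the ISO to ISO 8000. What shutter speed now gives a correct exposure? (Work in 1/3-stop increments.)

Scene light: 1 stop brighter.
Aperture: f/20 → f/18 → f/16 → f/14 → f/13 → f/11 → f/10 — 2 stops larger aperture (brighter).
ISO: 2500 → 3200 → 4000 → 5000 → 6400 → 8000 — 1 2/3 stops higher (brighter).
Net so far: 4 2/3 stops brighter. Shutter speed: 1/4 → 1/5 → 1/6 → 1/8 → 1/10 → 1/13 → 1/15 → 1/20 → 1/25 → 1/30 → 1/40 → 1/50 → 1/60 → 1/80 → 1/100.

1/100s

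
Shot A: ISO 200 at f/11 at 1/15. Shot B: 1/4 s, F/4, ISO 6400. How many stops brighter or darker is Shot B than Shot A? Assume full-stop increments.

Aperture: f/11 → f/8 → f/5.6 → f/4 — 3 stops larger aperture (brighter).
Shutter speed: 1/15 → 1/8 → 1/4 — 2 stops slower (brighter).
ISO: 200 → 400 → 800 → 1600 → 3200 → 6400 — 5 stops higher (brighter).
Net: +3 +2 +5 = +10 stops.

10 stops brighter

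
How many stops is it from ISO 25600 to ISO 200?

7 stops

25600 → 12800 → 6400 → 3200 → 1600 → 800 → 400 → 200 — count the steps: 7 stops.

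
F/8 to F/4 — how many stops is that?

2 stops

f/8 → f/5.6 → f/4 — count the steps: 2 stops.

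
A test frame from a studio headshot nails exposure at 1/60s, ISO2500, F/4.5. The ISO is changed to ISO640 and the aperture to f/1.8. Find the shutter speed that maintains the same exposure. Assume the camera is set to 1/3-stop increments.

ISO: 2500 → 2000 → 1600 → 1250 → 1000 → 800 → 640 — 2 stops lower (darker).
Aperture: f/4.5 → f/4 → f/3.5 → f/3.2 → f/2.8 → f/2.5 → f/2.2 → f/2 → f/1.8 — 2 2/3 stops wider (brighter).
Net change so far: 2/3 stop brighter. Offset with the shutter speed: 1/60 → 1/80 → 1/100.

1/100s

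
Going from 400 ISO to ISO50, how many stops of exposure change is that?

3 stops

400 → 200 → 100 → 50 — count the steps: 3 stops.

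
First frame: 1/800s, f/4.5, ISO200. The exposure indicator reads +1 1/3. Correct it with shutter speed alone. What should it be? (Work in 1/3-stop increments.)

1/2000s

Overexposed by 1 1/3 stops → need 1 1/3 stops darker.
Shutter speed: 1/800 → 1/1000 → 1/1250 → 1/1600 → 1/2000.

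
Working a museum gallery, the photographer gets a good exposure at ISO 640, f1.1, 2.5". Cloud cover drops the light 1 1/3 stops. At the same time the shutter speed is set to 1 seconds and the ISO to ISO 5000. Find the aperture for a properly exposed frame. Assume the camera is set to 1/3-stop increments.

f/1.2

Scene light: 1 1/3 stops darker.
Shutter speed: 2.5 → 2 → 1.6 → 1.3 → 1 — 1 1/3 stops faster (darker).
ISO: 640 → 800 → 1000 → 1250 → 1600 → 2000 → 2500 → 3200 → 4000 → 5000 — 3 stops higher (brighter).
Net so far: 1/3 stop brighter. Aperture: f/1.1 → f/1.2.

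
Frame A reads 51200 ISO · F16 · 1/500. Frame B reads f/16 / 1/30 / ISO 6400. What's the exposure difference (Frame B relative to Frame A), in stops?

1 stop brighter

Aperture: unchanged.
Shutter speed: 1/500 → 1/250 → 1/125 → 1/60 → 1/30 — 4 stops longer (brighter).
ISO: 51200 → 25600 → 12800 → 6400 — 3 stops dropped (darker).
Net: +4 −3 = +1 stop.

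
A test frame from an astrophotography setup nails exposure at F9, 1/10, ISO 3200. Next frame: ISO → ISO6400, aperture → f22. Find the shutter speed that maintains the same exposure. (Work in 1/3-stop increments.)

0.3 s

ISO: 3200 → 4000 → 5000 → 6400 — 1 stop higher (brighter).
Aperture: f/9 → f/10 → f/11 → f/13 → f/14 → f/16 → f/18 → f/20 → f/22 — 2 2/3 stops smaller aperture (darker).
Net change so far: 1 2/3 stops darker. Offset with the shutter speed: 1/10 → 1/8 → 1/6 → 1/5 → 1/4 → 0.3.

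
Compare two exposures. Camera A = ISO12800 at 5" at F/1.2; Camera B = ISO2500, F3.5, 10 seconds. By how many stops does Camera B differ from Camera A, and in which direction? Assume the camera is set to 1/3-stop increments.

Aperture: f/1.2 → f/1.4 → f/1.6 → f/1.8 → f/2 → f/2.2 → f/2.5 → f/2.8 → f/3.2 → f/3.5 — 3 stops narrower (darker).
Shutter speed: 5 → 6 → 8 → 10 — 1 stop longer (brighter).
ISO: 12800 → 10000 → 8000 → 6400 → 5000 → 4000 → 3200 → 2500 — 2 1/3 stops lower (darker).
Net: −3 +1 −2 1/3 = −4 1/3 stops.

4 1/3 stops darker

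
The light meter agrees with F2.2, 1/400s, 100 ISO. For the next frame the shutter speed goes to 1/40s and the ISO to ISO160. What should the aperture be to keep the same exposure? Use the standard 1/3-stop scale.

f/9

Shutter speed: 1/400 → 1/320 → 1/250 → 1/200 → 1/160 → 1/125 → 1/100 → 1/80 → 1/60 → 1/50 → 1/40 — 3 1/3 stops slower (brighter).
ISO: 100 → 125 → 160 — 2/3 stop higher (brighter).
Net change so far: 4 stops brighter. Offset with the aperture: f/2.2 → f/2.5 → f/2.8 → f/3.2 → f/3.5 → f/4 → f/4.5 → f/5 → f/5.6 → f/6.3 → f/7.1 → f/8 → f/9.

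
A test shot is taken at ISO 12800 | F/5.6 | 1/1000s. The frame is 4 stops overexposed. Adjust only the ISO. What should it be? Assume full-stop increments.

ISO 800

Overexposed by 4 stops → need 4 stops darker.
ISO: 12800 → 6400 → 3200 → 1600 → 800.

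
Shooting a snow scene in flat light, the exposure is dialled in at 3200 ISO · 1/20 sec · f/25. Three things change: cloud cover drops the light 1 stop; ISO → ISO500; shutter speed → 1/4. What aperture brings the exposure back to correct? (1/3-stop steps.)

Scene light: 1 stop darker.
ISO: 3200 → 2500 → 2000 → 1600 → 1250 → 1000 → 800 → 640 → 500 — 2 2/3 stops dropped (darker).
Shutter speed: 1/20 → 1/15 → 1/13 → 1/10 → 1/8 → 1/6 → 1/5 → 1/4 — 2 1/3 stops longer (brighter).
Net so far: 1 1/3 stops darker. Aperture: f/25 → f/22 → f/20 → f/18 → f/16.

f/16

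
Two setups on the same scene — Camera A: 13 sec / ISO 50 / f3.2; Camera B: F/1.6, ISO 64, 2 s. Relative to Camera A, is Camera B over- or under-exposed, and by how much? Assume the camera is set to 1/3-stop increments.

Aperture: f/3.2 → f/2.8 → f/2.5 → f/2.2 → f/2 → f/1.8 → f/1.6 — 2 stops larger aperture (brighter).
Shutter speed: 13 → 10 → 8 → 6 → 5 → 4 → 3.2 → 2.5 → 2 — 2 2/3 stops faster (darker).
ISO: 50 → 64 — 1/3 stop higher (brighter).
Net: +2 −2 2/3 +1/3 = −1/3 stops.

1/3 stop darker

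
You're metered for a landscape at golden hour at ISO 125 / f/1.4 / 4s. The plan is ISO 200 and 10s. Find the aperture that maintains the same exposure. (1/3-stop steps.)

f/2.8

ISO: 125 → 160 → 200 — 2/3 stop raised (brighter).
Shutter speed: 4 → 5 → 6 → 8 → 10 — 1 1/3 stops slower (brighter).
Net change so far: 2 stops brighter. Offset with the aperture: f/1.4 → f/1.6 → f/1.8 → f/2 → f/2.2 → f/2.5 → f/2.8.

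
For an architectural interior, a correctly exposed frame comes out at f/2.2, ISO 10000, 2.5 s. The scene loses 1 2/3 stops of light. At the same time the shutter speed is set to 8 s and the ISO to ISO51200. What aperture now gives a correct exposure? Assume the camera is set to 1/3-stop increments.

f/5

Scene light: 1 2/3 stops darker.
Shutter speed: 2.5 → 3.2 → 4 → 5 → 6 → 8 — 1 2/3 stops slower (brighter).
ISO: 10000 → 12800 → 16000 → 20000 → 25600 → 32000 → 40000 → 51200 — 2 1/3 stops raised (brighter).
Net so far: 2 1/3 stops brighter. Aperture: f/2.2 → f/2.5 → f/2.8 → f/3.2 → f/3.5 → f/4 → f/4.5 → f/5.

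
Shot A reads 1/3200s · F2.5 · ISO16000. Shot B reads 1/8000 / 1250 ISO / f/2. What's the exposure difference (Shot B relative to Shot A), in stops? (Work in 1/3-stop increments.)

Aperture: f/2.5 → f/2.2 → f/2 — 2/3 stop opened up (brighter).
Shutter speed: 1/3200 → 1/4000 → 1/5000 → 1/6400 → 1/8000 — 1 1/3 stops faster (darker).
ISO: 16000 → 12800 → 10000 → 8000 → 6400 → 5000 → 4000 → 3200 → 2500 → 2000 → 1600 → 1250 — 3 2/3 stops lower (darker).
Net: +2/3 −1 1/3 −3 2/3 = −4 1/3 stops.

4 1/3 stops darker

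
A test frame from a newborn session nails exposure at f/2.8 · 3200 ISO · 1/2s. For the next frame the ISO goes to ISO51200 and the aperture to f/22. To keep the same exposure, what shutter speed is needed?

ISO: 3200 → 6400 → 12800 → 25600 → 51200 — 4 stops raised (brighter).
Aperture: f/2.8 → f/4 → f/5.6 → f/8 → f/11 → f/16 → f/22 — 6 stops stopped down (darker).
Net change so far: 2 stops darker. Offset with the shutter speed: 1/2 → 1 → 2.

2 s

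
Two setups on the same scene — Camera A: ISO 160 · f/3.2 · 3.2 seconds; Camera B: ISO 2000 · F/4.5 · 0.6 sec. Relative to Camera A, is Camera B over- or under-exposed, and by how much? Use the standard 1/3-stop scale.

Aperture: f/3.2 → f/3.5 → f/4 → f/4.5 — 1 stop smaller aperture (darker).
Shutter speed: 3.2 → 2.5 → 2 → 1.6 → 1.3 → 1 → 0.8 → 0.6 — 2 1/3 stops faster (darker).
ISO: 160 → 200 → 250 → 320 → 400 → 500 → 640 → 800 → 1000 → 1250 → 1600 → 2000 — 3 2/3 stops raised (brighter).
Net: −1 −2 1/3 +3 2/3 = +1/3 stops.

1/3 stop brighter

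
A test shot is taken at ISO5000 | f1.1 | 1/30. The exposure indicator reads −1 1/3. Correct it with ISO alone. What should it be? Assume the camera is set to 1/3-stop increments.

Underexposed by 1 1/3 stops → need 1 1/3 stops brighter.
ISO: 5000 → 6400 → 8000 → 10000 → 12800.

ISO 12800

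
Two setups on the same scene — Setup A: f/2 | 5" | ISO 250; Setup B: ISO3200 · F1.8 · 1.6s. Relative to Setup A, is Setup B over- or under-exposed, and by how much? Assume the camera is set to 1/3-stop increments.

Aperture: f/2 → f/1.8 — 1/3 stop wider (brighter).
Shutter speed: 5 → 4 → 3.2 → 2.5 → 2 → 1.6 — 1 2/3 stops shorter (darker).
ISO: 250 → 320 → 400 → 500 → 640 → 800 → 1000 → 1250 → 1600 → 2000 → 2500 → 3200 — 3 2/3 stops raised (brighter).
Net: +1/3 −1 2/3 +3 2/3 = +2 1/3 stops.

2 1/3 stops brighter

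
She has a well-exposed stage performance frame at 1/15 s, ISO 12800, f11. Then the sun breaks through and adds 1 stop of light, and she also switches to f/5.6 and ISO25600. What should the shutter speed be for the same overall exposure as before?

1/250s

Scene light: 1 stop brighter.
Aperture: f/11 → f/8 → f/5.6 — 2 stops wider (brighter).
ISO: 12800 → 25600 — 1 stop higher (brighter).
Net so far: 4 stops brighter. Shutter speed: 1/15 → 1/30 → 1/60 → 1/125 → 1/250.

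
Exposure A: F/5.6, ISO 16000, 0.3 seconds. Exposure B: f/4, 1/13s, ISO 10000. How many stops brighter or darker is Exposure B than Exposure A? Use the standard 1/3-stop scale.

Aperture: f/5.6 → f/5 → f/4.5 → f/4 — 1 stop wider (brighter).
Shutter speed: 0.3 → 1/4 → 1/5 → 1/6 → 1/8 → 1/10 → 1/13 — 2 stops shorter (darker).
ISO: 16000 → 12800 → 10000 — 2/3 stop dropped (darker).
Net: +1 −2 −2/3 = −1 2/3 stops.

1 2/3 stops darker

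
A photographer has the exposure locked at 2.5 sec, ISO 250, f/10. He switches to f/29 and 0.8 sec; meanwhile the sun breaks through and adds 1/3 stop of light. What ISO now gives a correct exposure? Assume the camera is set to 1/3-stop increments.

ISO 5000

Scene light: 1/3 stop brighter.
Aperture: f/10 → f/11 → f/13 → f/14 → f/16 → f/18 → f/20 → f/22 → f/25 → f/29 — 3 stops stopped down (darker).
Shutter speed: 2.5 → 2 → 1.6 → 1.3 → 1 → 0.8 — 1 2/3 stops shorter (darker).
Net so far: 4 1/3 stops darker. ISO: 250 → 320 → 400 → 500 → 640 → 800 → 1000 → 1250 → 1600 → 2000 → 2500 → 3200 → 4000 → 5000.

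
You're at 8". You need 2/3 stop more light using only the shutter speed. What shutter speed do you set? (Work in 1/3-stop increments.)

13 s

Shutter speed: 8 → 10 → 13 — 2/3 stop slower (brighter).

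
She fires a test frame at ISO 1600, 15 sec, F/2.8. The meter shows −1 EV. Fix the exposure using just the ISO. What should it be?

ISO 3200

Underexposed by 1 stop → need 1 stop brighter.
ISO: 1600 → 3200.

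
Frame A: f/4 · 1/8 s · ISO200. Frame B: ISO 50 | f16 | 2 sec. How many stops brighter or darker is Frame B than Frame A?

2 stops darker

Aperture: f/4 → f/5.6 → f/8 → f/11 → f/16 — 4 stops stopped down (darker).
Shutter speed: 1/8 → 1/4 → 1/2 → 1 → 2 — 4 stops slower (brighter).
ISO: 200 → 100 → 50 — 2 stops dropped (darker).
Net: −4 +4 −2 = −2 stops.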